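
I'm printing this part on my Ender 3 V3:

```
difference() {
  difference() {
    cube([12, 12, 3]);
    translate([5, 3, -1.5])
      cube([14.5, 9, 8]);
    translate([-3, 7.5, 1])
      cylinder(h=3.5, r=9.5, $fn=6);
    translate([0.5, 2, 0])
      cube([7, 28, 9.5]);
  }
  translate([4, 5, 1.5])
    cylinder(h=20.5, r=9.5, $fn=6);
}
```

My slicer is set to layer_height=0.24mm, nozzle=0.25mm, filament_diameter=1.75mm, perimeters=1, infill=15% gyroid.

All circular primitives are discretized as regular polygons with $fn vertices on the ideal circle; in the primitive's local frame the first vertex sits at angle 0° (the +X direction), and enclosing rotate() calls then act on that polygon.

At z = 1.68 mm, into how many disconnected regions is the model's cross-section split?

1

At z = 1.68 mm: the cube (footprint 12×12) is included at this height; the cube at (5, 3) is present — its section is the full 14.5×9 rectangle; the r=9.5 cylinder at (-3, 7.5) contributes a regular 6-gon of circumradius 9.5; the cube at (0.5, 2) (footprint 7×28) is included at this height; Subtracting the remaining from the first: starting from the 12×12 cube, the 14.5×9 cube at (5, 3) partially overlaps it — only the 63.00 mm² overlap (of its 130.50 mm²) is removed, clipping the outline; the r=9.5 cylinder at (-3, 7.5) partially overlaps it — only the 52.02 mm² overlap (of its 234.48 mm²) is removed, clipping the outline; the 7×28 cube at (0.5, 2) partially overlaps it — only the 5.98 mm² overlap (of its 196.00 mm²) is removed, clipping the outline — 1 connected region; the r=9.5 cylinder at (4, 5) contributes a regular 6-gon of circumradius 9.5; After the difference (first − rest): starting from the result so far, the r=9.5 cylinder at (4, 5) partially overlaps it — only the 21.34 mm² overlap (of its 234.48 mm²) is removed, clipping the outline — 1 connected region. The result has 1 disconnected region.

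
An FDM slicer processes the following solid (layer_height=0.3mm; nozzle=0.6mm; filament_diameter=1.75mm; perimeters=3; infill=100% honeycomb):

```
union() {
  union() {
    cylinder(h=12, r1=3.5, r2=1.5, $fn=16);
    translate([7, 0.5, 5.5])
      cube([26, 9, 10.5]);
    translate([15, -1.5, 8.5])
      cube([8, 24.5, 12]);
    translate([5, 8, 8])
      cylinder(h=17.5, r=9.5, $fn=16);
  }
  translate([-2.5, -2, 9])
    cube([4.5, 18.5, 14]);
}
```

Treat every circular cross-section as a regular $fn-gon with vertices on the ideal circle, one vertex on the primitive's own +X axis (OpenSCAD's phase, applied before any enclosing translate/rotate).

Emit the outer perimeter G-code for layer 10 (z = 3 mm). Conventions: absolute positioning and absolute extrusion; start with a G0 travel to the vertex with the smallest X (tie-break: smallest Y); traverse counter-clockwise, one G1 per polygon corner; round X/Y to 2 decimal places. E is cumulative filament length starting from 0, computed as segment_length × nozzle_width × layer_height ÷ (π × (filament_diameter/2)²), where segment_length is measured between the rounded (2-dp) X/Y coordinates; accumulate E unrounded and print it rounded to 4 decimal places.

At z = 3 mm: the cone contributes a regular 16-gon of circumradius 3.000 (interpolated between r1=3.5 and r2=1.5 at t=0.250); the cube at (7, 0.5) is not intersected at this z (z outside [5.5, 16]); the cube at (15, -1.5) is not intersected at this z (z outside [8.5, 20.5]); the cylinder at (5, 8) does not reach this height (z outside [8, 25.5]); Combining (union): only the cone is present, so the union is just that shape — 1 connected region; the cube at (-2.5, -2) is not intersected at this z (z outside [9, 23]); Taking the union: only that combined region is present, so the union is just that shape — 1 connected region. The outline is a single polygon with 16 vertices. Extrusion per mm of travel: 0.6 × 0.3 / (π × 0.875²) = 0.074835. Accumulating E over each segment gives final E = 1.4012.

G0 X-3.00 Y0.00 Z3.00
G1 X-2.77 Y-1.15 E0.0878
G1 X-2.12 Y-2.12 E0.1751
G1 X-1.15 Y-2.77 E0.2625
G1 X0.00 Y-3.00 E0.3503
G1 X1.15 Y-2.77 E0.4381
G1 X2.12 Y-2.12 E0.5254
G1 X2.77 Y-1.15 E0.6128
G1 X3.00 Y0.00 E0.7006
G1 X2.77 Y1.15 E0.7883
G1 X2.12 Y2.12 E0.8757
G1 X1.15 Y2.77 E0.9631
G1 X0.00 Y3.00 E1.0509
G1 X-1.15 Y2.77 E1.1386
G1 X-2.12 Y2.12 E1.2260
G1 X-2.77 Y1.15 E1.3134
G1 X-3.00 Y0.00 E1.4012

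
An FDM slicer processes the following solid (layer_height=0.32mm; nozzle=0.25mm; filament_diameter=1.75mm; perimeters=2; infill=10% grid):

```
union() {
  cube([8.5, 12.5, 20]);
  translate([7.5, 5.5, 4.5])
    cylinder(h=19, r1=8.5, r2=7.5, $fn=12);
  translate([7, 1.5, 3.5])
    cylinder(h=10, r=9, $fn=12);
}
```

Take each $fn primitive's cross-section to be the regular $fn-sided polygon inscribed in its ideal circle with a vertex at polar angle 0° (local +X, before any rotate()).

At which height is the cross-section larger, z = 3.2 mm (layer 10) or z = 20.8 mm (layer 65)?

Layer 10 (z = 3.2): the cube is present — its section is the full 8.5×12.5 rectangle (area 106.25 mm²); the cone at (7.5, 5.5) does not reach this height (z outside [4.5, 23.5]); the cylinder at (7, 1.5) is not intersected at this z (z outside [3.5, 13.5]); Combining (union): only the 8.5×12.5 cube is present, so the union is just that shape — area = 106.25 mm². So its area = 106.25 mm². Layer 65 (z = 20.8): the cube does not reach this height (z outside [0, 20]); the cone at (7.5, 5.5): at t=0.858 of its height the radius interpolates to r₁+(r₂−r₁)t = 7.642, giving a regular 12-gon of that circumradius (area = (12/2)·7.642²·sin(360°/12) = 175.21 mm²); the cylinder at (7, 1.5) is absent (z outside [3.5, 13.5]); Merging all regions: only the cone at (7.5, 5.5) is present, so the union is just that shape — area = 175.21 mm². So its area = 175.21 mm². Layer 65 is larger (175.21 vs 106.25 mm²).

layer 65 (z = 20.8 mm)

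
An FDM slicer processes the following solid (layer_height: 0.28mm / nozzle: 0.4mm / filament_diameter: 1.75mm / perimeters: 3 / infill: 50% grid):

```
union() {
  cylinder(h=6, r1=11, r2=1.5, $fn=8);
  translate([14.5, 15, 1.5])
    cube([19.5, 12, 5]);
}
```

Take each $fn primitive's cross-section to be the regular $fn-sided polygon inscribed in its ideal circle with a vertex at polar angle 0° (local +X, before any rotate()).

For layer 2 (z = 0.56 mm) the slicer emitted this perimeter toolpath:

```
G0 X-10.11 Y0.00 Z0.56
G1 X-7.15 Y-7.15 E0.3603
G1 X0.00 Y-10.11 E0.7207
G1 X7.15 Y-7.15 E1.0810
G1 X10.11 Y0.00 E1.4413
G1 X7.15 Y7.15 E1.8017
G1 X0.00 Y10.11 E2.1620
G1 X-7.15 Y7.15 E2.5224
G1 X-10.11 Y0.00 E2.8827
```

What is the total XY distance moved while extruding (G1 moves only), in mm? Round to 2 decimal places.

61.91 mm

Sum the Euclidean lengths of each G1 segment: total = 61.91 mm.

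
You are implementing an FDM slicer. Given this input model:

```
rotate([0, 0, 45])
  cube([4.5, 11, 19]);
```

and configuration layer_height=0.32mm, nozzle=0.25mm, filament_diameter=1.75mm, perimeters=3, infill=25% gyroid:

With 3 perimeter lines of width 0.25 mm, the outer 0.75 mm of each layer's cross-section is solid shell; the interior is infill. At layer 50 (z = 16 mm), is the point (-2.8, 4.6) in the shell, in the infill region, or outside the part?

At z = 16 mm: the cube is present — its section is the full 4.5×11 rectangle; (rotated 45° about Z; rotation is an isometry so areas/perimeters/island counts are preserved). Overall, the cross-section is a single solid region. Undo the 45° rotation: the query point maps to (1.273, 5.233) in the un-rotated model frame. The nearest boundary edge runs (0.00, 11.00)→(0.00, 0.00); distance from the point to it = 1.27 mm. The point is inside the cross-section and 1.27 mm from the nearest boundary — more than the 0.75 mm shell width (3 × 0.25), so it's in the infill interior.

infill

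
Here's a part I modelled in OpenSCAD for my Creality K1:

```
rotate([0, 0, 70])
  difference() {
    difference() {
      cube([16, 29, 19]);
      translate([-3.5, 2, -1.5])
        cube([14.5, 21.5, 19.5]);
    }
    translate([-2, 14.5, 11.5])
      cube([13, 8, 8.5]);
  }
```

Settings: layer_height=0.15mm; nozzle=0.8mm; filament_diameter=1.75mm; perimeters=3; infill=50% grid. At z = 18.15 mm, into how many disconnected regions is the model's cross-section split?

At z = 18.15 mm: the 16×29 cube contributes its full rectangle; the cube at (-3.5, 2) is absent (z outside [-1.5, 18]); Taking the first minus the rest: none of the subtracted shapes is present at this height, so the 16×29 cube is unchanged — 1 connected region; the 13×8 cube at (-2, 14.5) contributes its full rectangle; Taking the first minus the rest: starting from the result so far, the 13×8 cube at (-2, 14.5) partially overlaps it — only the 88.00 mm² overlap (of its 104.00 mm²) is removed, clipping the outline — 1 connected region; (whole slice rotated 70° about Z — lengths, areas and connectivity unchanged). The result has 1 disconnected region.

1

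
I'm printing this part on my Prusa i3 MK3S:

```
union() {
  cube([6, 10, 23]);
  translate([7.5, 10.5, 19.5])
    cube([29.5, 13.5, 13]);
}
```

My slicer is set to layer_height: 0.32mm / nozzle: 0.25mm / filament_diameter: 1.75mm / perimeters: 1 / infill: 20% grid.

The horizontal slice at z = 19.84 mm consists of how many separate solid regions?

2

At z = 19.84 mm: the cube (footprint 6×10) is included at this height; the 29.5×13.5 cube at (7.5, 10.5) contributes its full rectangle; Combining (union): the 2 present regions are separate (no shared area or edge), so areas and boundary lengths simply add and each stays a separate island — 2 connected regions. The result has 2 disconnected regions.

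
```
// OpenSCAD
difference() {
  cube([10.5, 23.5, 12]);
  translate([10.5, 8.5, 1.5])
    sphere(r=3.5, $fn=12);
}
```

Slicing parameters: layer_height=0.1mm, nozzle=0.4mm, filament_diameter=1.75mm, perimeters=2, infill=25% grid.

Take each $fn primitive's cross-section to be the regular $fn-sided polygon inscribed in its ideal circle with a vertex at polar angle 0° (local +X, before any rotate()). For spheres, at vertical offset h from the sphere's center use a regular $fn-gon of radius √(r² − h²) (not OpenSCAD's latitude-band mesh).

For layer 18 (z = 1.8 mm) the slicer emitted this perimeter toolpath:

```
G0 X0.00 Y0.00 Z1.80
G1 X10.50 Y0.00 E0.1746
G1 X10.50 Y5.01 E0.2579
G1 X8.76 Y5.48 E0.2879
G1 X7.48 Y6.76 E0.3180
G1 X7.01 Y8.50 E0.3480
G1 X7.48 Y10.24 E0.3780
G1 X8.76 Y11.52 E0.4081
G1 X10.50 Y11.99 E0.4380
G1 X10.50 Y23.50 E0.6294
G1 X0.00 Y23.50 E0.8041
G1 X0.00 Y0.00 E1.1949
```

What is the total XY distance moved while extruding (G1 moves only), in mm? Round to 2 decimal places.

Sum the Euclidean lengths of each G1 segment: total = 71.85 mm.

71.85 mm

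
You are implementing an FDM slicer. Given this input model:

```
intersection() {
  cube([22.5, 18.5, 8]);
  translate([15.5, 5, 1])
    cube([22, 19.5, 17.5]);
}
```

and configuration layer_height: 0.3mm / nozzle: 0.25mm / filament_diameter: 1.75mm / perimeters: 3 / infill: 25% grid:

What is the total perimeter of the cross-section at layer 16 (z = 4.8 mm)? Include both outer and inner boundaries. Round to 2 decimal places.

41.00 mm

At z = 4.8 mm: the cube is present — its section is the full 22.5×18.5 rectangle (perimeter 82.00 mm); the 22×19.5 cube at (15.5, 5) contributes its full rectangle (perimeter 83.00 mm); Taking the intersection: the 22×19.5 cube at (15.5, 5) partially overlaps the 22.5×18.5 cube; clipping to the common part keeps 94.50 mm² — boundary = 41.00 mm. Overall, the cross-section is a single solid region. Total boundary length (outer) = 41.00 mm.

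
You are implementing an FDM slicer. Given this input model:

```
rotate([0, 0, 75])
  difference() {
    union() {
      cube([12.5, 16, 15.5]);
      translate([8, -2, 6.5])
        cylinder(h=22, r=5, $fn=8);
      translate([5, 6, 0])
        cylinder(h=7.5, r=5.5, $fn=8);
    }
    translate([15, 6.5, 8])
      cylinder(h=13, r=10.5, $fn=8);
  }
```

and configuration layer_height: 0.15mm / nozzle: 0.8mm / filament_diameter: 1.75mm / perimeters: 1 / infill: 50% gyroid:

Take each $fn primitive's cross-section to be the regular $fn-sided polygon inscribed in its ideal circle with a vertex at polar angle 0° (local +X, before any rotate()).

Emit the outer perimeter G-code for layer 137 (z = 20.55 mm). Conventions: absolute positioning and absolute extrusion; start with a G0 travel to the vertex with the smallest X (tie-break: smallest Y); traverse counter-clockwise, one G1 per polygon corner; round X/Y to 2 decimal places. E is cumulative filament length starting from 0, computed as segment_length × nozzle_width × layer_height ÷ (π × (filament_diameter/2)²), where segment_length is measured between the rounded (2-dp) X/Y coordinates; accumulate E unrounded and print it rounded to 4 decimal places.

G0 X-0.58 Y6.63 Z20.55
G1 X-0.33 Y4.71 E0.0966
G1 X2.71 Y2.38 E0.2877
G1 X6.50 Y2.88 E0.4784
G1 X8.83 Y5.92 E0.6695
G1 X8.33 Y9.71 E0.8602
G1 X6.16 Y11.38 E0.9968
G1 X2.85 Y7.08 E1.2676
G1 X-0.58 Y6.63 E1.4401

At z = 20.55 mm: the cube does not reach this height (z outside [0, 15.5]); the cylinder at (8, -2): section is a regular 8-gon, circumradius r=5; the cylinder at (5, 6) is not intersected at this z (z outside [0, 7.5]); Merging all regions: only the r=5 cylinder at (8, -2) is present, so the union is just that shape — 1 connected region; the r=10.5 cylinder at (15, 6.5) gives a regular 8-gon of circumradius 10.5 (constant along its height); Subtracting the remaining from the first: starting from that combined region, the r=10.5 cylinder at (15, 6.5) partially overlaps it — only the 22.27 mm² overlap (of its 311.83 mm²) is removed, clipping the outline — 1 connected region; (whole slice rotated 75° about Z — lengths, areas and connectivity unchanged). The outline is a single polygon with 8 vertices. Extrusion per mm of travel: 0.8 × 0.15 / (π × 0.875²) = 0.049890. Accumulating E over each segment gives final E = 1.4401.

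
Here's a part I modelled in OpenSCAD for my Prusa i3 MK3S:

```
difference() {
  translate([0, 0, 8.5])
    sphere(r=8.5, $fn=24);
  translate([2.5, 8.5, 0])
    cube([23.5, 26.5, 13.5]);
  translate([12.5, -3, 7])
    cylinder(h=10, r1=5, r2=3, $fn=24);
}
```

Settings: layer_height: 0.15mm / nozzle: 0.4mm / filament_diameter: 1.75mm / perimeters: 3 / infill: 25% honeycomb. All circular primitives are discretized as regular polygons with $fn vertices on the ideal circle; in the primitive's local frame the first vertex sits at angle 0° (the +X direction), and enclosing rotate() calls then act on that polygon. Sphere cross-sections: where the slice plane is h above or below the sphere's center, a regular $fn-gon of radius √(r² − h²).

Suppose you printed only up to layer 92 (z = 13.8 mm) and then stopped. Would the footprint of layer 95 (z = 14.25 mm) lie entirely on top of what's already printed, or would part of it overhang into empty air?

entirely on top

Compare the two slices. At z = 13.8: the r=8.5 sphere slices to a regular 24-gon of circumradius 6.645 (√(r²−h²) with h=5.3 from center) (area = (24/2)·6.645²·sin(360°/24) = 137.15 mm²); the cube at (2.5, 8.5) is not intersected at this z (z outside [0, 13.5]); the cone at (12.5, -3) contributes a regular 24-gon of circumradius 3.640 (interpolated between r1=5 and r2=3 at t=0.680) (area = (24/2)·3.640²·sin(360°/24) = 41.15 mm²); Subtracting the remaining from the first: starting from the r=8.5 sphere (137.15 mm²), the cone at (12.5, -3) misses the remaining region (no effect) — area = 137.15 mm². At z = 14.25: the r=8.5 sphere contributes a regular 24-gon of circumradius √(8.5²−5.75²) = 6.260 (area = (24/2)·6.260²·sin(360°/24) = 121.71 mm²); the cube at (2.5, 8.5) is not intersected at this z (z outside [0, 13.5]); the cone at (12.5, -3) (r1=5→r2=3) has section circumradius 3.550 here — a regular 24-gon (area = (24/2)·3.550²·sin(360°/24) = 39.14 mm²); After the difference (first − rest): starting from the r=8.5 sphere (121.71 mm²), the cone at (12.5, -3) misses the remaining region (no effect) — area = 121.71 mm². Checking containment: the cross-section at z = 14.25 is a subset of the cross-section at z = 13.8.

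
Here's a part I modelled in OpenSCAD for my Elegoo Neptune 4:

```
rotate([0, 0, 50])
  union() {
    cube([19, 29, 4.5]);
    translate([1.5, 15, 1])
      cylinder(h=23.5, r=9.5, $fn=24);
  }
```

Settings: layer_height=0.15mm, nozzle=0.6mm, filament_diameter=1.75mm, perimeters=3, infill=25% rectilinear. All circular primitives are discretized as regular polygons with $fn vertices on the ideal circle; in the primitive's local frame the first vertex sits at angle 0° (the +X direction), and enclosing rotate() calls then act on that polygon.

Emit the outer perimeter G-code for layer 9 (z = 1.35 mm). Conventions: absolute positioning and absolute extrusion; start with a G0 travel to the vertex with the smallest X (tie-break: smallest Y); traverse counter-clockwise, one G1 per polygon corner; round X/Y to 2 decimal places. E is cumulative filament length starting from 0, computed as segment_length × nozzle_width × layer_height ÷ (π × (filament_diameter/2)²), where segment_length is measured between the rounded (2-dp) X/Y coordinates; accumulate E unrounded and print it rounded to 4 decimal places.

At z = 1.35 mm: the cube is present — its section is the full 19×29 rectangle; the cylinder at (1.5, 15): section is a regular 24-gon, circumradius r=9.5; Taking the union: the regions partially overlap (shared area 168.35 mm²), so overlapping operands fuse into one piece — 1 connected region; (rotated 50° about Z; rotation is an isometry so areas/perimeters/island counts are preserved). The outline is a single polygon with 17 vertices. Extrusion per mm of travel: 0.6 × 0.15 / (π × 0.875²) = 0.037418. Accumulating E over each segment gives final E = 3.8962.

G0 X-22.22 Y18.64 Z1.35
G1 X-18.62 Y15.62 E0.1758
G1 X-19.14 Y14.81 E0.2118
G1 X-19.88 Y12.44 E0.3047
G1 X-19.99 Y9.96 E0.3976
G1 X-19.45 Y7.54 E0.4904
G1 X-18.31 Y5.34 E0.5831
G1 X-16.63 Y3.51 E0.6761
G1 X-14.54 Y2.18 E0.7688
G1 X-12.18 Y1.44 E0.8613
G1 X-9.70 Y1.33 E0.9542
G1 X-7.28 Y1.86 E1.0469
G1 X-5.08 Y3.01 E1.1398
G1 X-4.36 Y3.66 E1.1761
G1 X0.00 Y0.00 E1.3891
G1 X12.21 Y14.55 E2.0998
G1 X-10.00 Y33.20 E3.1850
G1 X-22.22 Y18.64 E3.8962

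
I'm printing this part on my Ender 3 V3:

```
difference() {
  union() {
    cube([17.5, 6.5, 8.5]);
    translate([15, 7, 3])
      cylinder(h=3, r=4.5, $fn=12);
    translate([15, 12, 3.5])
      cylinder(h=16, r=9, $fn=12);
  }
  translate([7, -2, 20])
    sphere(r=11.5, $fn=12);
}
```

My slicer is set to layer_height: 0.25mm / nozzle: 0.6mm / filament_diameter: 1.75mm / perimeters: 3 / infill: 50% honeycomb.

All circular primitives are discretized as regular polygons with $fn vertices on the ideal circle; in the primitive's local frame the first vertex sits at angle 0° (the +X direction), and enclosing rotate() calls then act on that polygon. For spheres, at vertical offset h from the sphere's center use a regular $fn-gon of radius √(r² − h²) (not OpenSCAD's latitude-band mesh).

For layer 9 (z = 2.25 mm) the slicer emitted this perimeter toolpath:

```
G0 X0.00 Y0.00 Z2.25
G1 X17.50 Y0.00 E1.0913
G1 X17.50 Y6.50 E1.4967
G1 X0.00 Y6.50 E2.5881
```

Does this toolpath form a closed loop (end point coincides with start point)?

no

Start point (G0): (0.00, 0.00). End point (last G1): the path does not return to the start — open.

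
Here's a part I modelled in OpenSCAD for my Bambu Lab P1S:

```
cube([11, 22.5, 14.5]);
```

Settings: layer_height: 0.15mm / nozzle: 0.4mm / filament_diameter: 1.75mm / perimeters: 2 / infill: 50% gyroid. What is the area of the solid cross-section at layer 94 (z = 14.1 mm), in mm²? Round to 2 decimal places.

247.50 mm²

At z = 14.1 mm: the cube (footprint 11×22.5) is included at this height (area 247.50 mm²). Overall, the cross-section is a single solid region. Net area = 247.50 mm².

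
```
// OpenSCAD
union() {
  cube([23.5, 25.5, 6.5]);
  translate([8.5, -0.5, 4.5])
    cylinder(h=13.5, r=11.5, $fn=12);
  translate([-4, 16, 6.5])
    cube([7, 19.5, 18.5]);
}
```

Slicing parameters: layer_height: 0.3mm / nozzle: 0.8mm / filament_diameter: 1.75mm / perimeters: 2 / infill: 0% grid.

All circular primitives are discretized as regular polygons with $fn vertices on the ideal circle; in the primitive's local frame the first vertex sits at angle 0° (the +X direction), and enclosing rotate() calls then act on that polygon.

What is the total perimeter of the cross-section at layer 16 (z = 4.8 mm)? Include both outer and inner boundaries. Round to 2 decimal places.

115.68 mm

At z = 4.8 mm: the 23.5×25.5 cube contributes its full rectangle (perimeter 98.00 mm); the r=11.5 cylinder at (8.5, -0.5) contributes a regular 12-gon of circumradius 11.5 (perimeter = 2·12·11.500·sin(180°/12) = 71.43 mm); the cube at (-4, 16) is not intersected at this z (z outside [6.5, 25]); Combining (union): the regions partially overlap (shared area 174.52 mm²), so the edge portions inside another operand are dropped and the merged outline is re-measured after clipping — boundary = 115.68 mm. Overall, the cross-section is a single solid region. Total boundary length (outer) = 115.68 mm.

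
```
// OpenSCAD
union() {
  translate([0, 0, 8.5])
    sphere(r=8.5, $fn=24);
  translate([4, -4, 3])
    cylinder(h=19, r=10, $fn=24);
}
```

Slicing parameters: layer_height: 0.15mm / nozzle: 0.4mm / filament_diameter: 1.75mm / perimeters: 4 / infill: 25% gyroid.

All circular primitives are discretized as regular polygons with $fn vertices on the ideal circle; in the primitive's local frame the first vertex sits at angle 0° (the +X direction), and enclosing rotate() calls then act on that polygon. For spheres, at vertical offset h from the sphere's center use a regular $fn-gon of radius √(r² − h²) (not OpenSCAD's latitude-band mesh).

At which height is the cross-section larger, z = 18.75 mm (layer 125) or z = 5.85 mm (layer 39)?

Layer 125 (z = 18.75): the sphere is not intersected at this z (|z−center|=10.250 > r=8.5); the r=10 cylinder at (4, -4) gives a regular 24-gon of circumradius 10 (constant along its height) (area = (24/2)·10.000²·sin(360°/24) = 310.58 mm²); Taking the union: only the r=10 cylinder at (4, -4) is present, so the union is just that shape — area = 310.58 mm². So its area = 310.58 mm². Layer 39 (z = 5.85): the r=8.5 sphere contributes a regular 24-gon of circumradius √(8.5²−2.65²) = 8.076 (area = (24/2)·8.076²·sin(360°/24) = 202.59 mm²); the cylinder at (4, -4): section is a regular 24-gon, circumradius r=10 (area = (24/2)·10.000²·sin(360°/24) = 310.58 mm²); Merging all regions: the regions partially overlap — summed areas 513.17 mm² minus the doubly-counted overlap 150.46 mm² gives 362.71 mm² — area = 362.71 mm². So its area = 362.71 mm². Layer 39 is larger (362.71 vs 310.58 mm²).

layer 39 (z = 5.85 mm)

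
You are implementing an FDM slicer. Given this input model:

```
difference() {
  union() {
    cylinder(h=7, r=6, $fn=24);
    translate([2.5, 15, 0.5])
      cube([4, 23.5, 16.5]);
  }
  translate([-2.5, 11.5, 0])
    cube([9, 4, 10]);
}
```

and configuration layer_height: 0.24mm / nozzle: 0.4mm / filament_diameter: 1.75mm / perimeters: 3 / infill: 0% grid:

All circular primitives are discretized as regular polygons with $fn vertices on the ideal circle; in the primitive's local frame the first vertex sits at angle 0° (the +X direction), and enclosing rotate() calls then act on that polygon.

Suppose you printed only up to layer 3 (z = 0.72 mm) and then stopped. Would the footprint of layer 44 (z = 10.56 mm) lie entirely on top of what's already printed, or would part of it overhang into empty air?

Compare the two slices. At z = 0.72: the r=6 cylinder gives a regular 24-gon of circumradius 6 (constant along its height) (area = (24/2)·6.000²·sin(360°/24) = 111.81 mm²); the cube at (2.5, 15) is present — its section is the full 4×23.5 rectangle (area 94.00 mm²); Taking the union: the 2 present regions are separate (no shared area or edge), so areas and boundary lengths simply add and each stays a separate island — area = 205.81 mm²; the 9×4 cube at (-2.5, 11.5) contributes its full rectangle (area 36.00 mm²); After the difference (first − rest): starting from that combined region (205.81 mm²), the 9×4 cube at (-2.5, 11.5) partially overlaps it — only the 2.00 mm² overlap (of its 36.00 mm²) is removed, clipping the outline — area = 203.81 mm². At z = 10.56: the cylinder does not reach this height (z outside [0, 7]); the cube at (2.5, 15) is present — its section is the full 4×23.5 rectangle (area 94.00 mm²); Merging all regions: only the 4×23.5 cube at (2.5, 15) is present, so the union is just that shape — area = 94.00 mm²; the cube at (-2.5, 11.5) is absent (z outside [0, 10]); After the difference (first − rest): none of the subtracted shapes is present at this height, so the result so far is unchanged — area = 94.00 mm². Checking containment: at z = 10.56 the cross-section extends beyond the z = 0.72 cross-section by about 2.00 mm².

part overhangs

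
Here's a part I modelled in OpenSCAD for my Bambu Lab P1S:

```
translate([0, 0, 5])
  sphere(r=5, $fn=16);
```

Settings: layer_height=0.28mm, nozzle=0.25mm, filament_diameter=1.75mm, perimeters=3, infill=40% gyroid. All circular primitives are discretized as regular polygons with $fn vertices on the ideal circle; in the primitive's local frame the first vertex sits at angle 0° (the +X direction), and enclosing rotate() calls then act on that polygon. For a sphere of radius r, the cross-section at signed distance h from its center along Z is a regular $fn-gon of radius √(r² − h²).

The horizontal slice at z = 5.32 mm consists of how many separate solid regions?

1

At z = 5.32 mm: the sphere: section is a regular 16-gon, circumradius = √(r²−h²) = √(5²−0.32²) = 4.990. The result has 1 disconnected region.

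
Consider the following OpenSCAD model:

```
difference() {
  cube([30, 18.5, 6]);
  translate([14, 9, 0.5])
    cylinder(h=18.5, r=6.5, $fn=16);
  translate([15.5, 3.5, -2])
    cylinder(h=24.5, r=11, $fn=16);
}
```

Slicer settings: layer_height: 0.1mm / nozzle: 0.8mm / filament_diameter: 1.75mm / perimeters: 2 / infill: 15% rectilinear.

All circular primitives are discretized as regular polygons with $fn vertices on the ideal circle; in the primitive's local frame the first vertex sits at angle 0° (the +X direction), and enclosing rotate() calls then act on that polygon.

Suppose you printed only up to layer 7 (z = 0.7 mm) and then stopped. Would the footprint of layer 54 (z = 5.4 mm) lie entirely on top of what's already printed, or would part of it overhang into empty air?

entirely on top

Compare the two slices. At z = 0.7: the cube (footprint 30×18.5) is included at this height (area 555.00 mm²); the r=6.5 cylinder at (14, 9) contributes a regular 16-gon of circumradius 6.5 (area = (16/2)·6.500²·sin(360°/16) = 129.35 mm²); the r=11 cylinder at (15.5, 3.5) gives a regular 16-gon of circumradius 11 (constant along its height) (area = (16/2)·11.000²·sin(360°/16) = 370.44 mm²); Taking the first minus the rest: starting from the 30×18.5 cube (555.00 mm²), the r=6.5 cylinder at (14, 9) lies wholly inside it (removes its full 129.35 mm² and its 40.58 mm outline becomes a hole wall); the r=11 cylinder at (15.5, 3.5) partially overlaps it — only the 139.77 mm² overlap (of its 370.44 mm²) is removed, clipping the outline — area = 285.88 mm². At z = 5.4: the cube is present — its section is the full 30×18.5 rectangle (area 555.00 mm²); the r=6.5 cylinder at (14, 9) gives a regular 16-gon of circumradius 6.5 (constant along its height) (area = (16/2)·6.500²·sin(360°/16) = 129.35 mm²); the r=11 cylinder at (15.5, 3.5) contributes a regular 16-gon of circumradius 11 (area = (16/2)·11.000²·sin(360°/16) = 370.44 mm²); Taking the first minus the rest: starting from the 30×18.5 cube (555.00 mm²), the r=6.5 cylinder at (14, 9) lies wholly inside it (removes its full 129.35 mm² and its 40.58 mm outline becomes a hole wall); the r=11 cylinder at (15.5, 3.5) partially overlaps it — only the 139.77 mm² overlap (of its 370.44 mm²) is removed, clipping the outline — area = 285.88 mm². Checking containment: the cross-section at z = 5.4 is a subset of the cross-section at z = 0.7.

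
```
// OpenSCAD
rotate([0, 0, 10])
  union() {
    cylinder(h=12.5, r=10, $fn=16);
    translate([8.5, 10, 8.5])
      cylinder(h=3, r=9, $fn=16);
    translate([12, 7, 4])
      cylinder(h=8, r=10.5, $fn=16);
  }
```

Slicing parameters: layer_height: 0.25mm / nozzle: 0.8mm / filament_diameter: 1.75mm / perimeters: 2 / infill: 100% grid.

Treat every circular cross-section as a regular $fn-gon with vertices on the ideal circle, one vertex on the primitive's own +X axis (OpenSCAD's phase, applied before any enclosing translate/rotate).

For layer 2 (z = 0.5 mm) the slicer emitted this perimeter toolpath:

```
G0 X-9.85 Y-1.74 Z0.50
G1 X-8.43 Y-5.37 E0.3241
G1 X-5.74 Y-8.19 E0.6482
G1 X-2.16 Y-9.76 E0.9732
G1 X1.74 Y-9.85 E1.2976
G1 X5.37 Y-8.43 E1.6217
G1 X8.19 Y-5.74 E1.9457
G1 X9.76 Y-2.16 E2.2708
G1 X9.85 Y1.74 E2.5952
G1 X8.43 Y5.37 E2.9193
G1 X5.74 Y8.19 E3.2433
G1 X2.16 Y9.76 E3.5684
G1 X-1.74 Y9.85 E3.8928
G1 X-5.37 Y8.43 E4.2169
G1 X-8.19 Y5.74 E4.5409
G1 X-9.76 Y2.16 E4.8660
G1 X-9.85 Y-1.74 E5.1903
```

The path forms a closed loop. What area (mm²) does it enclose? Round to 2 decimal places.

Apply the shoelace formula to the sequence of (X, Y) vertices; enclosed area = 306.07 mm².

306.07 mm²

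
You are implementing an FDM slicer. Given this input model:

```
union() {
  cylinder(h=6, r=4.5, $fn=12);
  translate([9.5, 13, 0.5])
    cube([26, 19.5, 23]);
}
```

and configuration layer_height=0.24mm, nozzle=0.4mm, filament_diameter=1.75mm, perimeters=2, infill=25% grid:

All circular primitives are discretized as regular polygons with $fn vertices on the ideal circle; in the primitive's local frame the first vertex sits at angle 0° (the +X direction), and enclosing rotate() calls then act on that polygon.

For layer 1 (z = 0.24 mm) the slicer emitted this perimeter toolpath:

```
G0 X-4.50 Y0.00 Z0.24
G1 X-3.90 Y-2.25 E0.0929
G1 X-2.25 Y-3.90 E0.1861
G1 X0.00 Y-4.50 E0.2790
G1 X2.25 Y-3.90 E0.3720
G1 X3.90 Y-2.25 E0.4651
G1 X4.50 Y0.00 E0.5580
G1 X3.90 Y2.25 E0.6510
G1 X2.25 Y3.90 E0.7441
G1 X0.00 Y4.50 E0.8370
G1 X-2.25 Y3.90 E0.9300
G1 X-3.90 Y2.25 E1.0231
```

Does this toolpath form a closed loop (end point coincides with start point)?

Start point (G0): (-4.50, 0.00). End point (last G1): the path does not return to the start — open.

no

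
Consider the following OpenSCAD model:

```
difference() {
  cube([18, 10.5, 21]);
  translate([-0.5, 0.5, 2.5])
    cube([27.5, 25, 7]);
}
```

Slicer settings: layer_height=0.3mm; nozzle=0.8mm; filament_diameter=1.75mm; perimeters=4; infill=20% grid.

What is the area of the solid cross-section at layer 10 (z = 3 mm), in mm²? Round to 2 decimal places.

9.00 mm²

At z = 3 mm: the cube is present — its section is the full 18×10.5 rectangle (area 189.00 mm²); the cube at (-0.5, 0.5) is present — its section is the full 27.5×25 rectangle (area 687.50 mm²); After the difference (first − rest): starting from the 18×10.5 cube (189.00 mm²), the 27.5×25 cube at (-0.5, 0.5) partially overlaps it — only the 180.00 mm² overlap (of its 687.50 mm²) is removed, clipping the outline — area = 9.00 mm². Overall, the cross-section is a single solid region. Net area = 9.00 mm².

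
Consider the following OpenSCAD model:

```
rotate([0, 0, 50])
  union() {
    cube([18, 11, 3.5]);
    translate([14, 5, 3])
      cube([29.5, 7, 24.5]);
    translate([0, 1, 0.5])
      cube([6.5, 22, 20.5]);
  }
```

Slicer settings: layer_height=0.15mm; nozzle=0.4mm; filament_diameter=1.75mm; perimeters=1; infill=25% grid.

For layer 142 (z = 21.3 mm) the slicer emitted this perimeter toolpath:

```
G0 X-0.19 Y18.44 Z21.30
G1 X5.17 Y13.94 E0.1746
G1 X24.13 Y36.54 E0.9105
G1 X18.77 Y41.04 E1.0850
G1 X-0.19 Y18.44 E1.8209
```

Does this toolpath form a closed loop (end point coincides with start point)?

yes

Start point (G0): (-0.19, 18.44). End point (last G1): the path returns to the start — closed.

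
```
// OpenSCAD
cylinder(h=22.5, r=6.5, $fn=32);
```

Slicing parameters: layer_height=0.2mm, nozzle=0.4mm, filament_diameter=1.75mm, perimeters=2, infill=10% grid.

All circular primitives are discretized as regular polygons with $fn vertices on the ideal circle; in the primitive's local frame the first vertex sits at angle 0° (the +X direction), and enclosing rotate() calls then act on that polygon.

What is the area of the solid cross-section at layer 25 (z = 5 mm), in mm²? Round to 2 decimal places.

131.88 mm²

At z = 5 mm: the r=6.5 cylinder contributes a regular 32-gon of circumradius 6.5 (area = (32/2)·6.500²·sin(360°/32) = 131.88 mm²). Overall, the cross-section is a single solid region. Net area = 131.88 mm².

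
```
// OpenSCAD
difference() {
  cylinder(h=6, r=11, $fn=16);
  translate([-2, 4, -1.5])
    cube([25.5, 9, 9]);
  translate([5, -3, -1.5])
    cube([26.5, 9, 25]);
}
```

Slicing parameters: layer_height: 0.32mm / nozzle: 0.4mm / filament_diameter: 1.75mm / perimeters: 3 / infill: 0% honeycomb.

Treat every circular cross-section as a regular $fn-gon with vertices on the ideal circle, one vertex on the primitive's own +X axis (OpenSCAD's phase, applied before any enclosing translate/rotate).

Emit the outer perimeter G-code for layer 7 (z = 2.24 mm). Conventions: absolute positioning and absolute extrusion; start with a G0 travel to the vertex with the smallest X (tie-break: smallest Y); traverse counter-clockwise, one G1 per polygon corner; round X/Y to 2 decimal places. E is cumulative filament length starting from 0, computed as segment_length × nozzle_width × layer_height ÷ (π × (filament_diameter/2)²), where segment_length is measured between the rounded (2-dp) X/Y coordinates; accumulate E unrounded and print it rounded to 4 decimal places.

At z = 2.24 mm: the cylinder: section is a regular 16-gon, circumradius r=11; the 25.5×9 cube at (-2, 4) contributes its full rectangle; the cube at (5, -3) is present — its section is the full 26.5×9 rectangle; After the difference (first − rest): starting from the r=11 cylinder, the 25.5×9 cube at (-2, 4) partially overlaps it — only the 63.80 mm² overlap (of its 229.50 mm²) is removed, clipping the outline; the 26.5×9 cube at (5, -3) partially overlaps it — only the 39.51 mm² overlap (of its 238.50 mm²) is removed, clipping the outline — 1 connected region. The outline is a single polygon with 16 vertices. Extrusion per mm of travel: 0.4 × 0.32 / (π × 0.875²) = 0.053216. Accumulating E over each segment gives final E = 3.8530.

G0 X-11.00 Y0.00 Z2.24
G1 X-10.16 Y-4.21 E0.2285
G1 X-7.78 Y-7.78 E0.4568
G1 X-4.21 Y-10.16 E0.6851
G1 X0.00 Y-11.00 E0.9136
G1 X4.21 Y-10.16 E1.1420
G1 X7.78 Y-7.78 E1.3704
G1 X10.16 Y-4.21 E1.5987
G1 X10.40 Y-3.00 E1.6643
G1 X5.00 Y-3.00 E1.9517
G1 X5.00 Y4.00 E2.3242
G1 X-2.00 Y4.00 E2.6967
G1 X-2.00 Y10.60 E3.0480
G1 X-4.21 Y10.16 E3.1679
G1 X-7.78 Y7.78 E3.3962
G1 X-10.16 Y4.21 E3.6245
G1 X-11.00 Y0.00 E3.8530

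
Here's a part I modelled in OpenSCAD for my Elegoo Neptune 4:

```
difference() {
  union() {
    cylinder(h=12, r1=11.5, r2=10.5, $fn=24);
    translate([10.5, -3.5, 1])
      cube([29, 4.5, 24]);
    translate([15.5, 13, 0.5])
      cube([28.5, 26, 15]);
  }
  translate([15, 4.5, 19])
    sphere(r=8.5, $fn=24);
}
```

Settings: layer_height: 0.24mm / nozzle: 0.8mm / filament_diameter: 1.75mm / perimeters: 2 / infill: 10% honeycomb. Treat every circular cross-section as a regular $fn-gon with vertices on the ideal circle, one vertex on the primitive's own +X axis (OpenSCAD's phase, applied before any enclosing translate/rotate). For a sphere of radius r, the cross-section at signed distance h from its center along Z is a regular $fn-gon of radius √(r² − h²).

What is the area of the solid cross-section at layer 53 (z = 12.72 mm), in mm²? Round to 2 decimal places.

857.74 mm²

At z = 12.72 mm: the cone does not reach this height (z outside [0, 12]); the 29×4.5 cube at (10.5, -3.5) contributes its full rectangle (area 130.50 mm²); the cube at (15.5, 13) is present — its section is the full 28.5×26 rectangle (area 741.00 mm²); Merging all regions: the 2 present regions are separate (no shared area or edge), so areas and boundary lengths simply add and each stays a separate island — area = 871.50 mm²; the r=8.5 sphere at (15, 4.5) contributes a regular 24-gon of circumradius √(8.5²−6.28²) = 5.728 (area = (24/2)·5.728²·sin(360°/24) = 101.91 mm²); Taking the first minus the rest: starting from the result so far (871.50 mm²), the r=8.5 sphere at (15, 4.5) partially overlaps it — only the 13.76 mm² overlap (of its 101.91 mm²) is removed, clipping the outline — area = 857.74 mm². Overall, the cross-section has 2 separate islands. Net area = 857.74 mm².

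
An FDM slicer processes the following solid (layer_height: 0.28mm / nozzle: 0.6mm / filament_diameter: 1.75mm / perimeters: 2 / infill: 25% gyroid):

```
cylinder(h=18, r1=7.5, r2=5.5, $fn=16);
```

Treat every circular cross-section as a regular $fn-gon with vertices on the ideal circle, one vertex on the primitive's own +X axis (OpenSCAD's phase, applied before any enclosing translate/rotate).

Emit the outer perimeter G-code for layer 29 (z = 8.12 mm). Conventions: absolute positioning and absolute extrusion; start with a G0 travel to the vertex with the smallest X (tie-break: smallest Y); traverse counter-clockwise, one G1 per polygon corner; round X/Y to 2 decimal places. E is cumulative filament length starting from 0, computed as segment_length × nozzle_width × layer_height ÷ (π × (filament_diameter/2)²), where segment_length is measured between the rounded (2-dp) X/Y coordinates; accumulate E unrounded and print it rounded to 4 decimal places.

G0 X-6.60 Y0.00 Z8.12
G1 X-6.10 Y-2.52 E0.1794
G1 X-4.67 Y-4.67 E0.3598
G1 X-2.52 Y-6.10 E0.5401
G1 X0.00 Y-6.60 E0.7196
G1 X2.52 Y-6.10 E0.8990
G1 X4.67 Y-4.67 E1.0794
G1 X6.10 Y-2.52 E1.2597
G1 X6.60 Y0.00 E1.4392
G1 X6.10 Y2.52 E1.6186
G1 X4.67 Y4.67 E1.7990
G1 X2.52 Y6.10 E1.9793
G1 X0.00 Y6.60 E2.1588
G1 X-2.52 Y6.10 E2.3382
G1 X-4.67 Y4.67 E2.5186
G1 X-6.10 Y2.52 E2.6989
G1 X-6.60 Y0.00 E2.8784

At z = 8.12 mm: the cone contributes a regular 16-gon of circumradius 6.598 (interpolated between r1=7.5 and r2=5.5 at t=0.451). The outline is a single polygon with 16 vertices. Extrusion per mm of travel: 0.6 × 0.28 / (π × 0.875²) = 0.069846. Accumulating E over each segment gives final E = 2.8784.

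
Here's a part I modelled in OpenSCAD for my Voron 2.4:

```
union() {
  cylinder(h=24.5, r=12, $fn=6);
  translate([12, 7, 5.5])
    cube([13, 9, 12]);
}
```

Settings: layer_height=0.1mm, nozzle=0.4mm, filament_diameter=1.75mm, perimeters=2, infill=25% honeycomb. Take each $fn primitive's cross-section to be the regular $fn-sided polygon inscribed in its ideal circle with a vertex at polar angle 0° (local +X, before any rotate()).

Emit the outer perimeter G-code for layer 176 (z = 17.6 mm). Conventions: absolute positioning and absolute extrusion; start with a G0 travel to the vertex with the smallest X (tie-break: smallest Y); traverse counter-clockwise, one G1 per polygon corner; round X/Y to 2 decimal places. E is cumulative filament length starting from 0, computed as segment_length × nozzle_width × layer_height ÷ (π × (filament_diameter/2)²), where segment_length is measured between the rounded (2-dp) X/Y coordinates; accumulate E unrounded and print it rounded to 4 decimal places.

At z = 17.6 mm: the r=12 cylinder gives a regular 6-gon of circumradius 12 (constant along its height); the cube at (12, 7) is absent (z outside [5.5, 17.5]); Combining (union): only the r=12 cylinder is present, so the union is just that shape — 1 connected region. The outline is a single polygon with 6 vertices. Extrusion per mm of travel: 0.4 × 0.1 / (π × 0.875²) = 0.016630. Accumulating E over each segment gives final E = 1.1972.

G0 X-12.00 Y0.00 Z17.60
G1 X-6.00 Y-10.39 E0.1995
G1 X6.00 Y-10.39 E0.3991
G1 X12.00 Y0.00 E0.5986
G1 X6.00 Y10.39 E0.7981
G1 X-6.00 Y10.39 E0.9977
G1 X-12.00 Y0.00 E1.1972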